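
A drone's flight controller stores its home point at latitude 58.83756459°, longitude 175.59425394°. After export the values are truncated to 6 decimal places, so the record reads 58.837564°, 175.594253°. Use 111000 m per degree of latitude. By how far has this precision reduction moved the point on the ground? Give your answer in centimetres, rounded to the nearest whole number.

8 centimetres

Δlat = 58.83756459 − 58.837564 = +0.00000059°; Δlon = 175.59425394 − 175.594253 = +0.00000094°.
N–S: 0.00000059° × 111000 m/° = 0.06549 m.
East–west at this latitude: 0.00000094° × 111000 × cos 58.8376° ≈ 0.00000094 × 57438.7 = 0.0539924 m.
Hypotenuse of the two orthogonal shifts: √(0.06549² + 0.0539924²) = 0.0848771 m.
That is 0.0848771 m = 8.4877 cm.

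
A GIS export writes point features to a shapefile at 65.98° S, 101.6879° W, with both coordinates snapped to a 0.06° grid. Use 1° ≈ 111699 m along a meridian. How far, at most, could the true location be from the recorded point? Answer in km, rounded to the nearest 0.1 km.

3.6 km

With a 0.06° grid the true value lies within half a step, ±0.06°/2 = ±0.03°, of the stored one.
North–south component: 0.03° × 111699 = 3350.97 m.
Longitude error → 0.03 × 111699 × cos 65.98° = 0.03 × 111699 × 0.4071 ≈ 1364.03 m.
Worst case both components are at the extreme and orthogonal: √(3350.97² + 1364.03²) ≈ 3617.95 m.
That is 3617.95 m = 3.618 km.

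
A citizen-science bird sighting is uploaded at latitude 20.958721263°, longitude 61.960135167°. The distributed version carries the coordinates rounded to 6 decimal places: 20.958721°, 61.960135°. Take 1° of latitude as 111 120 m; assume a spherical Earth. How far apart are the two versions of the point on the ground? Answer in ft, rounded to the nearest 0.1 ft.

Δlat = 20.958721263 − 20.958721 = +0.000000263°; Δlon = 61.960135167 − 61.960135 = +0.000000167°.
North–south shift: 0.000000263 × 111120 = 0.0292246 m.
East–west at this latitude: 0.000000167° × 111120 × cos 20.9587° ≈ 0.000000167 × 103768 = 0.0173293 m.
Combined displacement = (0.0292246² + 0.0173293²)^½ ≈ 0.0339761 m.
Converting: 0.0339761 m × 3.2808 ft/m ≈ 0.11147 ft.

0.1 ft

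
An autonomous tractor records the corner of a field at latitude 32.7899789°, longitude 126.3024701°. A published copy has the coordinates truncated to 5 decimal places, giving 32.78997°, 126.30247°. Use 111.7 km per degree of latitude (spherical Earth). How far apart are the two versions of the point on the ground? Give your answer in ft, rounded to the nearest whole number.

Δlat = 32.7899789 − 32.78997 = +0.0000089°; Δlon = 126.3024701 − 126.30247 = +0.0000001°.
N–S: 0.0000089° × 111700 m/° = 0.99413 m.
E–W at 32.79°: 0.0000001° × 111700 × cos 32.79° = 0.0000001 × 111700 × 0.8407 ≈ 0.00939019 m.
Combined displacement = (0.99413² + 0.00939019²)^½ ≈ 0.994174 m.
Converting: 0.994174 m × 3.2808 ft/m ≈ 3.2617 ft.

3 ft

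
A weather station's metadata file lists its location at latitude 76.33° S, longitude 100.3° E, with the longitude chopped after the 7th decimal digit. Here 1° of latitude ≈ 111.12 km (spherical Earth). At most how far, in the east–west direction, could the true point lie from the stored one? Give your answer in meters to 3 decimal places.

0.003 meters

Truncating at 7 decimal places can drop up to a full unit in the last place, so the longitude may be off by as much as 1e-07°.
At latitude 76.33° a degree of longitude spans 111120 m × cos 76.33° = 111120 × 0.2363 ≈ 26260.9 m.
So at most 1e-07° × 26260.9 ≈ 0.00262609 m east–west.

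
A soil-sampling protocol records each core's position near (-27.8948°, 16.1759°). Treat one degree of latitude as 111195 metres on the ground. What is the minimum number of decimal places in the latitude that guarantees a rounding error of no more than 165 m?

3

One degree of latitude covers 111195 m.
With N decimal places the half-ulp bound is 0.5·10⁻ᴺ°, or 0.5·10⁻ᴺ × 111195 m on the ground.
Need 0.5 × 111195 × 10⁻ᴺ ≤ 165 → 10⁻ᴺ ≤ 2.968e-03, so N ≥ 2.53.
N = 2 would give 556 m (too coarse); N = 3 gives 55.6 m ≤ 165 m.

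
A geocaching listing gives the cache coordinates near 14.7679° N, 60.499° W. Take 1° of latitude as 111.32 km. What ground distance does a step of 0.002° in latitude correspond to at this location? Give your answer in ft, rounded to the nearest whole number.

Along a meridian 0.002° is 0.002 × 111320 = 222.64 m.
In feet: 222.64 m ÷ 0.3048 ≈ 730.45 ft.

730 ft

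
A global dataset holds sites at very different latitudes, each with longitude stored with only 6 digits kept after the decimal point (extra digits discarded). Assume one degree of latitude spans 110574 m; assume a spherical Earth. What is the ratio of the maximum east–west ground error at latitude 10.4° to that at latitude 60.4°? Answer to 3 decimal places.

Truncating at 6 decimal places can drop up to a full unit in the last place, so the longitude may be off by as much as 1e-06°.
Error at 10.4° = 1e-06° × 110574 × cos 10.4° ≈ 0.11057 × 0.9836 = 0.10876 m.
Error at 60.4° = 1e-06° × 110574 × cos 60.4° ≈ 0.11057 × 0.4939 = 0.054617 m.
Ratio: 0.10876 / 0.054617 = cos 10.4° / cos 60.4° ≈ 1.9913.

1.991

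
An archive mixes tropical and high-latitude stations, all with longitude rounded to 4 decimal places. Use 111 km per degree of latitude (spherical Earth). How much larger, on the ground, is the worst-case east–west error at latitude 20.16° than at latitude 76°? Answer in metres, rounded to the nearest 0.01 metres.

3.87 metres

Rounding to 4 decimal places leaves the longitude within ±5e-05° of the true value.
Error at 20.16° = 5e-05° × 111000 × cos 20.16° ≈ 5.55 × 0.9387 = 5.21 m.
Error at 76° = 5e-05° × 111000 × cos 76° ≈ 5.55 × 0.2419 = 1.3427 m.
So the lower-latitude error exceeds the higher by 5.21 − 1.3427 = 3.8673 m.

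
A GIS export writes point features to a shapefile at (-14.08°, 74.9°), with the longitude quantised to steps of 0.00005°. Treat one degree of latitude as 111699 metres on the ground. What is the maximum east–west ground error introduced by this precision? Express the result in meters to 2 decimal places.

With a 0.00005° grid the true value lies within half a step, ±0.00005°/2 = ±2.5e-05°, of the stored one.
One degree of longitude at 14.08° is 111699 × cos 14.08° ≈ 111699 × 0.9700 = 108343 m.
Maximum E–W displacement: 2.5e-05 × 108343 = 2.70858 m.

2.71 meters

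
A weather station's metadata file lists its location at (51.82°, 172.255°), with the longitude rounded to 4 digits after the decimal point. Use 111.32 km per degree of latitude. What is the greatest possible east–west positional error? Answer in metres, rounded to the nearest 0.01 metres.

3.44 metres

Rounding to 4 decimal places leaves the longitude within ±5e-05° of the true value.
One degree of longitude at 51.82° is 111320 × cos 51.82° ≈ 111320 × 0.6181 = 68810.7 m.
East–west error: 5e-05° × 68810.7 m/° ≈ 3.44053 m.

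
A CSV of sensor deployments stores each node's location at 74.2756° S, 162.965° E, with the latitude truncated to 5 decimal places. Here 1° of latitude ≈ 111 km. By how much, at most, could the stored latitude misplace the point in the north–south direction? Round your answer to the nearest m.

1 m

Truncating at 5 decimal places can drop up to a full unit in the last place, so the latitude may be off by as much as 1e-05°.
North–south distance: 1e-05° × 111000 m/° = 1.11 m.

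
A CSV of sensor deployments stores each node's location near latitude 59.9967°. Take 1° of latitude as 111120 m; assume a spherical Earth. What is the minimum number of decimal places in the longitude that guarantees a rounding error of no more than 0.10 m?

6 decimal places

At 59.9967° one degree of longitude covers 111120 × cos 59.9967° ≈ 111120 × 0.5000 ≈ 55565.5 m.
Rounding to N decimal places gives at most 0.5 × 10⁻ᴺ degrees of error, i.e. 0.5 × 10⁻ᴺ × 55565.5 m.
Need 0.5 × 55565.5 × 10⁻ᴺ ≤ 0.10 → 10⁻ᴺ ≤ 3.599e-06, so N ≥ 5.44.
So 6 decimal places suffice (0.0278 m); 5 would allow up to 0.278 m.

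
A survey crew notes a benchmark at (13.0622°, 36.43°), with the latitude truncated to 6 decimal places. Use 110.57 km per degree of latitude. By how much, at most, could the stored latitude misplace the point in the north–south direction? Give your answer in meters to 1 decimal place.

0.1 meters

Truncating at 6 decimal places can drop up to a full unit in the last place, so the latitude may be off by as much as 1e-06°.
North–south distance: 1e-06° × 110570 m/° = 0.11057 m.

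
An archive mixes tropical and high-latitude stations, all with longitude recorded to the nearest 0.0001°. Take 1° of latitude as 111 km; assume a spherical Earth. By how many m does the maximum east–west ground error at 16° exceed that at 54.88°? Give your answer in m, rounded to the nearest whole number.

2 m

Rounding to 4 decimal places leaves the longitude within ±5e-05° of the true value.
At 16°: 5e-05° × 111000 × cos 16° = 5e-05 × 111000 × 0.9613 ≈ 5.335 m.
Error at 54.88° = 5e-05° × 111000 × cos 54.88° ≈ 5.55 × 0.5753 = 3.1929 m.
Difference: 5.335 − 3.1929 = 2.1421 m.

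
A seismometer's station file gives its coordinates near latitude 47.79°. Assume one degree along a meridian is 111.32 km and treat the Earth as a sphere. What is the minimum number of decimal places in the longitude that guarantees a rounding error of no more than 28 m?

4

At 47.79° one degree of longitude covers 111320 × cos 47.79° ≈ 111320 × 0.6718 ≈ 74790.3 m.
Rounding to N decimal places gives at most 0.5 × 10⁻ᴺ degrees of error, i.e. 0.5 × 10⁻ᴺ × 74790.3 m.
Setting 37395.2 × 10⁻ᴺ ≤ 28 gives 10ᴺ ≥ 1336, i.e. N ≥ 3.13.
At 3 places the error can reach 37.4 m, but 4 places keeps it to 3.74 m.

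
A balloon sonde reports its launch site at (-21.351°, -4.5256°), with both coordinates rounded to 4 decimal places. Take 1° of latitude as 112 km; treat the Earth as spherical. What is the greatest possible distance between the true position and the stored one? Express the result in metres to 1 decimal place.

7.7 metres

Rounding to 4 decimal places leaves each coordinate within ±5e-05° of the true value.
North–south component: 5e-05° × 112000 = 5.6 m.
E–W at 21.351°: 5e-05° × 112000 × cos 21.351° = 5e-05 × 112000 × 0.9314 ≈ 5.21566 m.
Worst case both components are at the extreme and orthogonal: √(5.6² + 5.21566²) ≈ 7.65265 m.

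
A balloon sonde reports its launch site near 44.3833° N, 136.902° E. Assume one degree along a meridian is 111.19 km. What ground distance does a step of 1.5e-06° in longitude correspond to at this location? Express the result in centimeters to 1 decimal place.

One degree of longitude here spans 111190 × cos 44.3833° = 111190 × 0.7147 ≈ 79464.9 m; 1.5e-06° of that is 0.119197 m.
That is 0.119197 m = 11.92 cm.

11.9 centimeters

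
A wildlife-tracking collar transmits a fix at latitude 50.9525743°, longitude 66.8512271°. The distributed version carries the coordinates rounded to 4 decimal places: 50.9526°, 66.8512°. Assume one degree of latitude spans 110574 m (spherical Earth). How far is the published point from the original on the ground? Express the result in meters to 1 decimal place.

3.4 meters

Δlat = 50.9525743 − 50.9526 = -0.0000257°; Δlon = 66.8512271 − 66.8512 = +0.0000271°.
N–S: -0.0000257° × 110574 m/° = -2.84175 m.
E–W at 50.9526°: 0.0000271° × 110574 × cos 50.9526° = 0.0000271 × 110574 × 0.6300 ≈ 1.88772 m.
Hypotenuse of the two orthogonal shifts: √(2.84175² + 1.88772²) = 3.4116 m.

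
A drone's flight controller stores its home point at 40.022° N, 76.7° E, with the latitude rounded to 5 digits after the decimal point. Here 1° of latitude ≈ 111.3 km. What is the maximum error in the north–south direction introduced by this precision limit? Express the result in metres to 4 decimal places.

0.5565 metres

Rounding to 5 decimal places leaves the latitude within ±5e-06° of the true value.
Along the meridian that is 5e-06° × 111300 m/° = 0.5565 m.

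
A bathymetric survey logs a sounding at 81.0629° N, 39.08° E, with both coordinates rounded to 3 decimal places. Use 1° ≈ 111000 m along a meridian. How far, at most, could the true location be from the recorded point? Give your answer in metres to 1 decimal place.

Rounding to 3 decimal places leaves each coordinate within ±0.0005° of the true value.
N–S: 0.0005° × 111000 m/° = 55.5 m.
East–west component at 81.0629°: 0.0005° × 111000 × cos 81.0629° ≈ 0.0005 × 17243.9 ≈ 8.62193 m.
The two errors are perpendicular, so the maximum displacement is √(55.5² + 8.62193²) ≈ 56.1657 m.

56.2 metres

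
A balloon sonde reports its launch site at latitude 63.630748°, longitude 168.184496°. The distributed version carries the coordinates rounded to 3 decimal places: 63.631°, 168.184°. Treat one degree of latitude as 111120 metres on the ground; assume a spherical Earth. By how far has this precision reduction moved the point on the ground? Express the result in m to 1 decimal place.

37.2 m

The latitude changed by -0.000252° and the longitude by +0.000496°.
North–south shift: -0.000252 × 111120 = -28.0022 m.
E–W at 63.631°: 0.000496° × 111120 × cos 63.631° = 0.000496 × 111120 × 0.4442 ≈ 24.4796 m.
Distance: √(28.0022² + 24.4796²) ≈ 37.1938 m.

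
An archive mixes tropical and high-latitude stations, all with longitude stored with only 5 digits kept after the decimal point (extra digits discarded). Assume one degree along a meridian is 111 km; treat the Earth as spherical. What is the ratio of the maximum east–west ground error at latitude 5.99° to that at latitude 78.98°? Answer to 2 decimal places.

5.20

Truncating at 5 decimal places can drop up to a full unit in the last place, so the longitude may be off by as much as 1e-05°.
At 5.99°: 1e-05° × 111000 × cos 5.99° = 1e-05 × 111000 × 0.9945 ≈ 1.1039 m.
Error at 78.98° = 1e-05° × 111000 × cos 78.98° ≈ 1.11 × 0.1912 = 0.21218 m.
Ratio: 1.1039 / 0.21218 = cos 5.99° / cos 78.98° ≈ 5.2029.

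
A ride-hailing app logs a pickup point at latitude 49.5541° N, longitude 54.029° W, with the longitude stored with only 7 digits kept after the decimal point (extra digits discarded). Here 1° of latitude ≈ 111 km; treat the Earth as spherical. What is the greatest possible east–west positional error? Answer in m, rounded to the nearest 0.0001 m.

0.0072 m

Truncating at 7 decimal places can drop up to a full unit in the last place, so the longitude may be off by as much as 1e-07°.
One degree of longitude at 49.5541° is 111000 × cos 49.5541° ≈ 111000 × 0.6487 = 72009 m.
East–west error: 1e-07° × 72009 m/° ≈ 0.0072009 m.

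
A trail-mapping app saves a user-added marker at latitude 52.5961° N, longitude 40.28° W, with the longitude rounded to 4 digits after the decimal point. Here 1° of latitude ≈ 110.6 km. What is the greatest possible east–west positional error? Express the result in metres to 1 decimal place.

3.4 metres

Rounding to 4 decimal places leaves the longitude within ±5e-05° of the true value.
Parallels shrink by cos φ, so at 52.5961° a degree of longitude is 110600 × 0.6074 ≈ 67181.7 m.
East–west error: 5e-05° × 67181.7 m/° ≈ 3.35909 m.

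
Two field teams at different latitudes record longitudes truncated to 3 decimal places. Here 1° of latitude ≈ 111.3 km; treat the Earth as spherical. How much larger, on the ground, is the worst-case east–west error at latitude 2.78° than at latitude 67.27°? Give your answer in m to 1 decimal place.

68.2 m

Truncating at 3 decimal places can drop up to a full unit in the last place, so the longitude may be off by as much as 0.001°.
Error at 2.78° = 0.001° × 111300 × cos 2.78° ≈ 111.3 × 0.9988 = 111.17 m.
Error at 67.27° = 0.001° × 111300 × cos 67.27° ≈ 111.3 × 0.3864 = 43.005 m.
So the lower-latitude error exceeds the higher by 111.17 − 43.005 = 68.164 m.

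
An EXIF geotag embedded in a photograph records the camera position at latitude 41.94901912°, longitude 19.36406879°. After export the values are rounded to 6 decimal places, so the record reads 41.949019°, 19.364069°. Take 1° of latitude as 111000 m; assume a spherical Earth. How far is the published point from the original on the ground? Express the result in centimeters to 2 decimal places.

Δlat = 41.94901912 − 41.949019 = +0.00000012°; Δlon = 19.36406879 − 19.364069 = -0.00000021°.
North–south shift: 0.00000012 × 111000 = 0.01332 m.
East–west at this latitude: -0.00000021° × 111000 × cos 41.949° ≈ -0.00000021 × 82555.1 = -0.0173366 m.
Distance: √(0.01332² + 0.0173366²) ≈ 0.0218627 m.
That is 0.0218627 m = 2.1863 cm.

2.19 centimeters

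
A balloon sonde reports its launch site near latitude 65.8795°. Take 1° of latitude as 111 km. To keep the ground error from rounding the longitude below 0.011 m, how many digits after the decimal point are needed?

7 decimal places

At 65.8795° one degree of longitude covers 111000 × cos 65.8795° ≈ 111000 × 0.4087 ≈ 45360.9 m.
N decimal places → at most half a unit in the last place, 0.5 × 10⁻ᴺ° = 45360.9/2 × 10⁻ᴺ m.
Need 0.5 × 45360.9 × 10⁻ᴺ ≤ 0.011 → 10⁻ᴺ ≤ 4.850e-07, so N ≥ 6.31.
At 6 places the error can reach 0.0227 m, but 7 places keeps it to 0.00227 m.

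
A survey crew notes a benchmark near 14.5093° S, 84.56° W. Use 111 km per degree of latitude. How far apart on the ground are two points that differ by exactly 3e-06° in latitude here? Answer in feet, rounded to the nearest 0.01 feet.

3e-06° × 111000 m/° = 0.333 m.
Converting: 0.333 m × 3.2808 ft/m ≈ 1.0925 ft.

1.09 feet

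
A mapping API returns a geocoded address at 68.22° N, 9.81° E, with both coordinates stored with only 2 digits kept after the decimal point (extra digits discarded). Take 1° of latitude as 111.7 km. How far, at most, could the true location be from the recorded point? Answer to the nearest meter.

1191 meters

Truncating at 2 decimal places can drop up to a full unit in the last place, so each coordinate may be off by as much as 0.01°.
N–S: 0.01° × 111700 m/° = 1117 m.
Longitude error → 0.01 × 111700 × cos 68.22° = 0.01 × 111700 × 0.3710 ≈ 414.456 m.
The two errors are perpendicular, so the maximum displacement is √(1117² + 414.456²) ≈ 1191.41 m.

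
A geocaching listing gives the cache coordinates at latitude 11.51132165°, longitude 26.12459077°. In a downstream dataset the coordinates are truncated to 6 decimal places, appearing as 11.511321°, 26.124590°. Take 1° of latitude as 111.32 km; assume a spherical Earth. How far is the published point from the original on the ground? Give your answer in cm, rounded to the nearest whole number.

Δlat = 11.51132165 − 11.511321 = +0.00000065°; Δlon = 26.12459077 − 26.124590 = +0.00000077°.
N–S: 0.00000065° × 111320 m/° = 0.072358 m.
East–west at this latitude: 0.00000077° × 111320 × cos 11.5113° ≈ 0.00000077 × 109081 = 0.0839922 m.
Distance: √(0.072358² + 0.0839922²) ≈ 0.110862 m.
That is 0.110862 m = 11.086 cm.

11 cm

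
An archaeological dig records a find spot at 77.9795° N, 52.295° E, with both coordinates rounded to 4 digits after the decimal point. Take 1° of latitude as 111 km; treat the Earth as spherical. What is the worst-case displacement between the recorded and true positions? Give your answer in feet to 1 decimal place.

18.6 feet

Rounding to 4 decimal places leaves each coordinate within ±5e-05° of the true value.
North–south component: 5e-05° × 111000 = 5.55 m.
East–west component at 77.9795°: 5e-05° × 111000 × cos 77.9795° ≈ 5e-05 × 23117 ≈ 1.15585 m.
Combining orthogonally: (5.55² + 1.15585²)^½ ≈ 5.66908 m.
Converting: 5.66908 m × 3.2808 ft/m ≈ 18.599 ft.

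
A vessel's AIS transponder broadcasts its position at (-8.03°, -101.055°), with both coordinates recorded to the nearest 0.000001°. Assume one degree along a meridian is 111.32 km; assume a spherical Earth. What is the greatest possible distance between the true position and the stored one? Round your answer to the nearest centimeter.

Rounding to 6 decimal places leaves each coordinate within ±5e-07° of the true value.
N–S: 5e-07° × 111320 m/° = 0.05566 m.
E–W at 8.03°: 5e-07° × 111320 × cos 8.03° = 5e-07 × 111320 × 0.9902 ≈ 0.0551143 m.
The two errors are perpendicular, so the maximum displacement is √(0.05566² + 0.0551143²) ≈ 0.0783302 m.
That is 0.0783302 m = 7.833 cm.

8 centimeters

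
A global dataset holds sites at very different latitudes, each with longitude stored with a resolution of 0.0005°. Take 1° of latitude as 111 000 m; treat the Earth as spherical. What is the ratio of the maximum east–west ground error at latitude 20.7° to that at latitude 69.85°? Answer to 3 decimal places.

2.716

With a 0.0005° grid the true value lies within half a step, ±0.0005°/2 = ±0.00025°, of the stored one.
Error at 20.7° = 0.00025° × 111000 × cos 20.7° ≈ 27.75 × 0.9354 = 25.959 m.
At 69.85°: 0.00025° × 111000 × cos 69.85° = 0.00025 × 111000 × 0.3445 ≈ 9.5593 m.
Ratio: 25.959 / 9.5593 = cos 20.7° / cos 69.85° ≈ 2.7155.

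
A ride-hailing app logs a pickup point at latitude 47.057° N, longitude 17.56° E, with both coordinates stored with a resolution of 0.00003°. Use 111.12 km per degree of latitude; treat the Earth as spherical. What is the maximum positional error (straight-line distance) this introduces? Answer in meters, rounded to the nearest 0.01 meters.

2.02 meters

With a 0.00003° grid the true value lies within half a step, ±0.00003°/2 = ±1.5e-05°, of the stored one.
North–south component: 1.5e-05° × 111120 = 1.6668 m.
E–W at 47.057°: 1.5e-05° × 111120 × cos 47.057° = 1.5e-05 × 111120 × 0.6813 ≈ 1.13554 m.
Worst case both components are at the extreme and orthogonal: √(1.6668² + 1.13554²) ≈ 2.01685 m.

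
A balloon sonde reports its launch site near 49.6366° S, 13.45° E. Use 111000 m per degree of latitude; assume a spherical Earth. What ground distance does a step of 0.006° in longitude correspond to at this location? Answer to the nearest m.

431 m

One degree of longitude here spans 111000 × cos 49.6366° = 111000 × 0.6476 ≈ 71887.3 m; 0.006° of that is 431.324 m.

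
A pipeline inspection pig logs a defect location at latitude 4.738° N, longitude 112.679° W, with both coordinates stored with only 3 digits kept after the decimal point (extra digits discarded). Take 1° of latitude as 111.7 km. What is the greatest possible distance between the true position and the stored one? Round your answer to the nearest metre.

158 metres

Truncating at 3 decimal places can drop up to a full unit in the last place, so each coordinate may be off by as much as 0.001°.
Latitude error → 0.001 × 111700 = 111.7 m along the meridian.
Longitude error → 0.001 × 111700 × cos 4.738° = 0.001 × 111700 × 0.9966 ≈ 111.318 m.
The two errors are perpendicular, so the maximum displacement is √(111.7² + 111.318²) ≈ 157.698 m.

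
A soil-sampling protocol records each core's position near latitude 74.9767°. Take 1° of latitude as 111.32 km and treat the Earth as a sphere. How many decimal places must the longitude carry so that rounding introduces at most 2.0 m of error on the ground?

4 decimal places

At 74.9767° one degree of longitude covers 111320 × cos 74.9767° ≈ 111320 × 0.2592 ≈ 28855.5 m.
With N decimal places the half-ulp bound is 0.5·10⁻ᴺ°, or 0.5·10⁻ᴺ × 28855.5 m on the ground.
Setting 14427.7 × 10⁻ᴺ ≤ 2.0 gives 10ᴺ ≥ 7214, i.e. N ≥ 3.86.
At 3 places the error can reach 14.4 m, but 4 places keeps it to 1.44 m.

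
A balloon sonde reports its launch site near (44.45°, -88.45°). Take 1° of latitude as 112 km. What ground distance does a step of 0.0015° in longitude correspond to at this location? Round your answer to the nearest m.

120 m

At 44.45° a degree of longitude is 112000 × cos 44.45° ≈ 79952.5 m, so 0.0015° corresponds to 119.929 m.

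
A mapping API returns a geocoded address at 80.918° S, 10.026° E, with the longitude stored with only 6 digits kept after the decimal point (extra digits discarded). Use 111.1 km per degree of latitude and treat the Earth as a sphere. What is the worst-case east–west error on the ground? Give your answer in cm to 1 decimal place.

Truncating at 6 decimal places can drop up to a full unit in the last place, so the longitude may be off by as much as 1e-06°.
At latitude 80.918° a degree of longitude spans 111100 m × cos 80.918° = 111100 × 0.1578 ≈ 17536.9 m.
Maximum E–W displacement: 1e-06 × 17536.9 = 0.0175369 m.
That is 0.0175369 m = 1.7537 cm.

1.8 cm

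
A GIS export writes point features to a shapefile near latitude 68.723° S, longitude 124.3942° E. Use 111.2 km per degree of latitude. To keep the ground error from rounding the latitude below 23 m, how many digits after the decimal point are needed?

4

One degree of latitude covers 111200 m.
Rounding to N decimal places gives at most 0.5 × 10⁻ᴺ degrees of error, i.e. 0.5 × 10⁻ᴺ × 111200 m.
Setting 55600 × 10⁻ᴺ ≤ 23 gives 10ᴺ ≥ 2417, i.e. N ≥ 3.38.
At 3 places the error can reach 55.6 m, but 4 places keeps it to 5.56 m.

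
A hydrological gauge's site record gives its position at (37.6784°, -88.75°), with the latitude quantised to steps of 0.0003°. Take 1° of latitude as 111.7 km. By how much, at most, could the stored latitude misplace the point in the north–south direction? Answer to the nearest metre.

With a 0.0003° grid the true value lies within half a step, ±0.0003°/2 = ±0.00015°, of the stored one.
North–south distance: 0.00015° × 111700 m/° = 16.755 m.

17 metres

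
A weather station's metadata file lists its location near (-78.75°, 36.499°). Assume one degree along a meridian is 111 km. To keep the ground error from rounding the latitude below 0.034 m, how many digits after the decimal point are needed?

One degree of latitude covers 111000 m.
N decimal places → at most half a unit in the last place, 0.5 × 10⁻ᴺ° = 111000/2 × 10⁻ᴺ m.
Need 0.5 × 111000 × 10⁻ᴺ ≤ 0.034 → 10⁻ᴺ ≤ 6.126e-07, so N ≥ 6.21.
So 7 decimal places suffice (0.00555 m); 6 would allow up to 0.0555 m.

7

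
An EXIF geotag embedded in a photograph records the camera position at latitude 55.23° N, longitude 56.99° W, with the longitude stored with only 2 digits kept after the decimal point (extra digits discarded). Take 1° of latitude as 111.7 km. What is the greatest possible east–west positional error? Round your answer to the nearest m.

Truncating at 2 decimal places can drop up to a full unit in the last place, so the longitude may be off by as much as 0.01°.
At latitude 55.23° a degree of longitude spans 111700 m × cos 55.23° = 111700 × 0.5703 ≈ 63700.7 m.
Maximum E–W displacement: 0.01 × 63700.7 = 637.007 m.

637 m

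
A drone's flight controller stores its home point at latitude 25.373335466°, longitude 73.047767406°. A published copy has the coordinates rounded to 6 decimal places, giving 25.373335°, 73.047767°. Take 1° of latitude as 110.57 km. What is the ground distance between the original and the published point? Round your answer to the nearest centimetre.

7 centimetres

The latitude changed by +0.000000466° and the longitude by +0.000000406°.
North–south shift: 0.000000466 × 110570 = 0.0515256 m.
East–west at this latitude: 0.000000406° × 110570 × cos 25.3733° ≈ 0.000000406 × 99903.8 = 0.040561 m.
Distance: √(0.0515256² + 0.040561²) ≈ 0.065575 m.
That is 0.065575 m = 6.5575 cm.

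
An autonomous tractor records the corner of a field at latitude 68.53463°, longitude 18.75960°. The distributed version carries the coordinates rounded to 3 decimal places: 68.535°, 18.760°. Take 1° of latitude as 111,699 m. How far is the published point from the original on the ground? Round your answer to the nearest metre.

44 metres

Δlat = 68.53463 − 68.535 = -0.00037°; Δlon = 18.75960 − 18.760 = -0.00040°.
North–south shift: -0.00037 × 111699 = -41.3286 m.
E–W at 68.535°: -0.00040° × 111699 × cos 68.535° = -0.00040 × 111699 × 0.3659 ≈ -16.3497 m.
Hypotenuse of the two orthogonal shifts: √(41.3286² + 16.3497²) = 44.4451 m.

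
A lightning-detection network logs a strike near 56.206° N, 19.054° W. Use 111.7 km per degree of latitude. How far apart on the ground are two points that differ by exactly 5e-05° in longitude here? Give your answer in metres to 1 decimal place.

3.1 metres

5e-05° of longitude at 56.206° is 5e-05 × 111700 × cos 56.206° ≈ 5e-05 × 62128.5 = 3.10642 m.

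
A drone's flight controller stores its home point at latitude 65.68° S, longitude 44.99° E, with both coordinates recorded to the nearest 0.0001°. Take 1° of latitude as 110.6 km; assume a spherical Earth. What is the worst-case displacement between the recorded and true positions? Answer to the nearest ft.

Rounding to 4 decimal places leaves each coordinate within ±5e-05° of the true value.
N–S: 5e-05° × 110600 m/° = 5.53 m.
Longitude error → 5e-05 × 110600 × cos 65.68° = 5e-05 × 110600 × 0.4118 ≈ 2.27743 m.
Worst case both components are at the extreme and orthogonal: √(5.53² + 2.27743²) ≈ 5.9806 m.
Converting: 5.9806 m × 3.2808 ft/m ≈ 19.621 ft.

20 ft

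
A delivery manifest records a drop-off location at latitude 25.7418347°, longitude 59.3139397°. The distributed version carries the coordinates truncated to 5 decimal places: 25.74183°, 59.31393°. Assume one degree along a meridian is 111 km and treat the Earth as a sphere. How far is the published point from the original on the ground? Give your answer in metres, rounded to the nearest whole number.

1 metres

Δlat = 25.7418347 − 25.74183 = +0.0000047°; Δlon = 59.3139397 − 59.31393 = +0.0000097°.
North–south shift: 0.0000047 × 111000 = 0.5217 m.
E–W at 25.7418°: 0.0000097° × 111000 × cos 25.7418° = 0.0000097 × 111000 × 0.9008 ≈ 0.969848 m.
Combined displacement = (0.5217² + 0.969848²)^½ ≈ 1.10126 m.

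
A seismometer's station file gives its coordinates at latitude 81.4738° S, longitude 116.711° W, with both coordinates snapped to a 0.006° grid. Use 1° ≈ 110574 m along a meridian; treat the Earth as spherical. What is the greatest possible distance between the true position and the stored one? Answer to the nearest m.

335 m

With a 0.006° grid the true value lies within half a step, ±0.006°/2 = ±0.003°, of the stored one.
North–south component: 0.003° × 110574 = 331.722 m.
E–W at 81.4738°: 0.003° × 110574 × cos 81.4738° = 0.003 × 110574 × 0.1483 ≈ 49.1817 m.
Combining orthogonally: (331.722² + 49.1817²)^½ ≈ 335.348 m.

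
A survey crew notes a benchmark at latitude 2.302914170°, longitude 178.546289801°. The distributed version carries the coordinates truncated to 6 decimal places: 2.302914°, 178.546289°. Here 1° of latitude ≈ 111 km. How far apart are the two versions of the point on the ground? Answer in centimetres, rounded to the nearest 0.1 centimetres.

9.1 centimetres

The latitude changed by +0.000000170° and the longitude by +0.000000801°.
North–south shift: 0.000000170 × 111000 = 0.01887 m.
East–west at this latitude: 0.000000801° × 111000 × cos 2.30291° ≈ 0.000000801 × 110910 = 0.0888392 m.
Hypotenuse of the two orthogonal shifts: √(0.01887² + 0.0888392²) = 0.0908211 m.
That is 0.0908211 m = 9.0821 cm.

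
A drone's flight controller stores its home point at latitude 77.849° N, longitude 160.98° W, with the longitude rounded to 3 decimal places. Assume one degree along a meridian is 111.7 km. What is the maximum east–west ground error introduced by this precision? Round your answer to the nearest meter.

Rounding to 3 decimal places leaves the longitude within ±0.0005° of the true value.
At latitude 77.849° a degree of longitude spans 111700 m × cos 77.849° = 111700 × 0.2105 ≈ 23511.6 m.
Maximum E–W displacement: 0.0005 × 23511.6 = 11.7558 m.

12 meters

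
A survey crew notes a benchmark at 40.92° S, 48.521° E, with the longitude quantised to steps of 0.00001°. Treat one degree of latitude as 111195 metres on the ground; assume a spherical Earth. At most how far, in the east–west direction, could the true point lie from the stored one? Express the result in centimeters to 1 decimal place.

42.0 centimeters

With a 0.00001° grid the true value lies within half a step, ±0.00001°/2 = ±5e-06°, of the stored one.
One degree of longitude at 40.92° is 111195 × cos 40.92° ≈ 111195 × 0.7556 = 84021.7 m.
So at most 5e-06° × 84021.7 ≈ 0.420109 m east–west.
That is 0.420109 m = 42.011 cm.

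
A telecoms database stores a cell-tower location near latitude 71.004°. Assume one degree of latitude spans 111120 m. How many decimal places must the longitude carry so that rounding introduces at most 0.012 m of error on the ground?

At 71.004° one degree of longitude covers 111120 × cos 71.004° ≈ 111120 × 0.3255 ≈ 36169.8 m.
Rounding to N decimal places gives at most 0.5 × 10⁻ᴺ degrees of error, i.e. 0.5 × 10⁻ᴺ × 36169.8 m.
Setting 18084.9 × 10⁻ᴺ ≤ 0.012 gives 10ᴺ ≥ 1.507e+06, i.e. N ≥ 6.18.
So 7 decimal places suffice (0.00181 m); 6 would allow up to 0.0181 m.

7 decimal places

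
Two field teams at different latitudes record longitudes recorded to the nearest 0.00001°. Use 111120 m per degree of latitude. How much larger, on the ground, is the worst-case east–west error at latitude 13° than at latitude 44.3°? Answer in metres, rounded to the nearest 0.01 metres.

Rounding to 5 decimal places leaves the longitude within ±5e-06° of the true value.
Error at 13° = 5e-06° × 111120 × cos 13° ≈ 0.5556 × 0.9744 = 0.54136 m.
At 44.3°: 5e-06° × 111120 × cos 44.3° = 5e-06 × 111120 × 0.7157 ≈ 0.39764 m.
Difference: 0.54136 − 0.39764 = 0.14372 m.

0.14 metres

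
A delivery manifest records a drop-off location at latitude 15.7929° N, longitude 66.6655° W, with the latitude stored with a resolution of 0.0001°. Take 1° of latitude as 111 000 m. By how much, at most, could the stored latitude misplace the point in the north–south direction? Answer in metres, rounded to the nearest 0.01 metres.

With a 0.0001° grid the true value lies within half a step, ±0.0001°/2 = ±5e-05°, of the stored one.
Along the meridian that is 5e-05° × 111000 m/° = 5.55 m.

5.55 metres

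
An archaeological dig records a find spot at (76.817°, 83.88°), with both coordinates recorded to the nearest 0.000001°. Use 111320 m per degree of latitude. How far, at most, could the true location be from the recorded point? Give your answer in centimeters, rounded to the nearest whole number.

6 centimeters

Rounding to 6 decimal places leaves each coordinate within ±5e-07° of the true value.
North–south component: 5e-07° × 111320 = 0.05566 m.
Longitude error → 5e-07 × 111320 × cos 76.817° = 5e-07 × 111320 × 0.2281 ≈ 0.0126939 m.
Worst case both components are at the extreme and orthogonal: √(0.05566² + 0.0126939²) ≈ 0.0570892 m.
That is 0.0570892 m = 5.7089 cm.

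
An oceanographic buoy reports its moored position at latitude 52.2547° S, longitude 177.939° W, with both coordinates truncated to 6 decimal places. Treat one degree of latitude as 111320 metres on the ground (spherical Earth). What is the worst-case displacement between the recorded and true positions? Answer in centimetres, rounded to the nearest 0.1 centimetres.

Truncating at 6 decimal places can drop up to a full unit in the last place, so each coordinate may be off by as much as 1e-06°.
N–S: 1e-06° × 111320 m/° = 0.11132 m.
E–W at 52.2547°: 1e-06° × 111320 × cos 52.2547° = 1e-06 × 111320 × 0.6122 ≈ 0.0681448 m.
The two errors are perpendicular, so the maximum displacement is √(0.11132² + 0.0681448²) ≈ 0.130521 m.
That is 0.130521 m = 13.052 cm.

13.1 centimetres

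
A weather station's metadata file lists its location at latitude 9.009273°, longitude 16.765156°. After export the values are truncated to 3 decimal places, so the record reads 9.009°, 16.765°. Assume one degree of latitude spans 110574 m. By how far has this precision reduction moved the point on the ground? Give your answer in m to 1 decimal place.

34.7 m

Δlat = 9.009273 − 9.009 = +0.000273°; Δlon = 16.765156 − 16.765 = +0.000156°.
N–S: 0.000273° × 110574 m/° = 30.1867 m.
E–W at 9.009°: 0.000156° × 110574 × cos 9.009° = 0.000156 × 110574 × 0.9877 ≈ 17.0367 m.
Distance: √(30.1867² + 17.0367²) ≈ 34.6625 m.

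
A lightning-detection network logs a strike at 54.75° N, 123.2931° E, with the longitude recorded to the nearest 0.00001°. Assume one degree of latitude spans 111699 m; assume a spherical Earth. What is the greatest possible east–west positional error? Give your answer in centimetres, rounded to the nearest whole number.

32 centimetres

Rounding to 5 decimal places leaves the longitude within ±5e-06° of the true value.
At latitude 54.75° a degree of longitude spans 111699 m × cos 54.75° = 111699 × 0.5771 ≈ 64466.5 m.
Maximum E–W displacement: 5e-06 × 64466.5 = 0.322333 m.
That is 0.322333 m = 32.233 cm.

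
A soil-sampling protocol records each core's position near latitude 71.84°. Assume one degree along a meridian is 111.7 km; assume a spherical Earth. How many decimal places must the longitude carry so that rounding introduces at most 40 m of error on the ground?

3

At 71.84° one degree of longitude covers 111700 × cos 71.84° ≈ 111700 × 0.3117 ≈ 34813.7 m.
Rounding to N decimal places gives at most 0.5 × 10⁻ᴺ degrees of error, i.e. 0.5 × 10⁻ᴺ × 34813.7 m.
Need 0.5 × 34813.7 × 10⁻ᴺ ≤ 40 → 10⁻ᴺ ≤ 2.298e-03, so N ≥ 2.64.
N = 2 would give 174 m (too coarse); N = 3 gives 17.4 m ≤ 40 m.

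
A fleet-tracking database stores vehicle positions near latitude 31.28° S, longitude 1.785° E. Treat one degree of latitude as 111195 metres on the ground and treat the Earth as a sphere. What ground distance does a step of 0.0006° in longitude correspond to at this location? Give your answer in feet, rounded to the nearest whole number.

187 feet

At 31.28° a degree of longitude is 111195 × cos 31.28° ≈ 95031.7 m, so 0.0006° corresponds to 57.019 m.
In feet: 57.019 m ÷ 0.3048 ≈ 187.07 ft.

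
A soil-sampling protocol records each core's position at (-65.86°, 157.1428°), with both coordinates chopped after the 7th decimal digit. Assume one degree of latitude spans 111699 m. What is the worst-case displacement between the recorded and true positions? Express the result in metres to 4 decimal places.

0.0121 metres

Truncating at 7 decimal places can drop up to a full unit in the last place, so each coordinate may be off by as much as 1e-07°.
N–S: 1e-07° × 111699 m/° = 0.0111699 m.
East–west component at 65.86°: 1e-07° × 111699 × cos 65.86° ≈ 1e-07 × 45681.3 ≈ 0.00456813 m.
The two errors are perpendicular, so the maximum displacement is √(0.0111699² + 0.00456813²) ≈ 0.0120679 m.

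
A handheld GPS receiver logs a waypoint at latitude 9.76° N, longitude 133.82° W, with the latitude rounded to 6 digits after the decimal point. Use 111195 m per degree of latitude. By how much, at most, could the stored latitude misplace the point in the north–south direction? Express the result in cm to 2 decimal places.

Rounding to 6 decimal places leaves the latitude within ±5e-07° of the true value.
Along the meridian that is 5e-07° × 111195 m/° = 0.0555975 m.
That is 0.0555975 m = 5.5597 cm.

5.56 cm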